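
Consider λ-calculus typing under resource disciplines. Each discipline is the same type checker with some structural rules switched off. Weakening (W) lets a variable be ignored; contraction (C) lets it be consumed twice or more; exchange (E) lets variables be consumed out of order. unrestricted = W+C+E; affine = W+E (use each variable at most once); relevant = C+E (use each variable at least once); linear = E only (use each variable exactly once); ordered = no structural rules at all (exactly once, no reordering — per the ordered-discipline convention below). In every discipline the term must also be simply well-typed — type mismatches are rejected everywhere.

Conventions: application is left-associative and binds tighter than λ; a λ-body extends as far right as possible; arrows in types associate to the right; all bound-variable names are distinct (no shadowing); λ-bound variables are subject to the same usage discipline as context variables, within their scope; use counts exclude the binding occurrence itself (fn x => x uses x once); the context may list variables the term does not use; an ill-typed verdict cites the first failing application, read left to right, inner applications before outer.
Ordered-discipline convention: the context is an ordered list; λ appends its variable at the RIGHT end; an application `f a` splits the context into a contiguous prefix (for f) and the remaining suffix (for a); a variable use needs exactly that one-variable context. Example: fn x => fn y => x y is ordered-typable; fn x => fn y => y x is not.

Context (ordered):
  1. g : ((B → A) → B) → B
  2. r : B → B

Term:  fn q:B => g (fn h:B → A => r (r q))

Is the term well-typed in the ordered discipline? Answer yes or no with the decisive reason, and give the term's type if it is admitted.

no — repeated use of r ×2; unused: h — weakening required
use counts: g=1; r=2; q (bound)=1; h (bound)=0
use order (left to right): g, r, r, q
typing: the term checks, with type B → B
summary: ordered ✗; linear ✗; affine ✗; relevant ✗; unrestricted ✓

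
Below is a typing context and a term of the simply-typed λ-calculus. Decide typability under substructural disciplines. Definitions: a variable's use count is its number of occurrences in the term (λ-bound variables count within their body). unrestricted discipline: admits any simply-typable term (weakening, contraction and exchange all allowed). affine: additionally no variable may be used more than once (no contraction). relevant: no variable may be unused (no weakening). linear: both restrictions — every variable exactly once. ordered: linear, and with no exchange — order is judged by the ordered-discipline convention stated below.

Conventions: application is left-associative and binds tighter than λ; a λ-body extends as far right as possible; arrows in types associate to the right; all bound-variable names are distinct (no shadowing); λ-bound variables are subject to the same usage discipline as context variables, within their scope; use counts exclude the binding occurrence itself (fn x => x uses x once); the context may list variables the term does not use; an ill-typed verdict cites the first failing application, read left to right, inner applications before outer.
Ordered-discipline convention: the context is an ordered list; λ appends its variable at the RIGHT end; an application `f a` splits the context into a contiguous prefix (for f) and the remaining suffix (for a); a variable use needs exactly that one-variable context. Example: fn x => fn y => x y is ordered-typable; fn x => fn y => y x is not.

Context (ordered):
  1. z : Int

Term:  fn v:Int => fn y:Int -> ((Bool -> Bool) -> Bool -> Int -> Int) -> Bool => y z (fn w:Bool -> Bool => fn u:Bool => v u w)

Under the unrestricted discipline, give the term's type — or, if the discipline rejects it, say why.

not well-typed under unrestricted — fails simple typing
variable uses: z: 1×, v [bound]: 1×, y [bound]: 1×, w [bound]: 1×, u [bound]: 1×
use order (left to right): y, z, v, u, w
typing: ill-typed: can't apply a value of type Int
across the five disciplines: ordered ✗ · linear ✗ · affine ✗ · relevant ✗ · unrestricted ✗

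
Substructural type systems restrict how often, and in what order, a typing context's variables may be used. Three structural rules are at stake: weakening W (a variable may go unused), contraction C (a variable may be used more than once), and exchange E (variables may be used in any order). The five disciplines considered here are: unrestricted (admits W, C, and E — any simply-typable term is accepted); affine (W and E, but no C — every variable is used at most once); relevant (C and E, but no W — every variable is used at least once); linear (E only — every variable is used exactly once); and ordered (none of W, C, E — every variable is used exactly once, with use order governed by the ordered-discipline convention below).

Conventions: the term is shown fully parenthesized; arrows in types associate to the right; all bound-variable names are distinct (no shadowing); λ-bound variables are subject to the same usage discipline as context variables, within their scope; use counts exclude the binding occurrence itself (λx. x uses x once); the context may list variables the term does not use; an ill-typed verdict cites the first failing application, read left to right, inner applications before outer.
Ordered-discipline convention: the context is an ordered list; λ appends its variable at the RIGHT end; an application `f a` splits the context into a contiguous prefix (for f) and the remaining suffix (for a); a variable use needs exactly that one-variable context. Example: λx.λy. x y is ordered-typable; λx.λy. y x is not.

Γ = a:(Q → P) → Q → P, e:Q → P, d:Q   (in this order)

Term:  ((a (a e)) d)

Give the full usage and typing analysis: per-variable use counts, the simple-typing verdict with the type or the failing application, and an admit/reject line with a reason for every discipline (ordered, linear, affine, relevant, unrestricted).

usage: a ×2, e ×1, d ×1
order of uses: a, a, e, d
typing: well-typed at P
ordered: ✗ — uses contraction: a ×2
linear: ✗ — uses contraction: a ×2
affine: ✗ — uses contraction: a ×2
relevant: ✓ — every one of a, e, d appears
unrestricted: ✓ — typability at P is all that's needed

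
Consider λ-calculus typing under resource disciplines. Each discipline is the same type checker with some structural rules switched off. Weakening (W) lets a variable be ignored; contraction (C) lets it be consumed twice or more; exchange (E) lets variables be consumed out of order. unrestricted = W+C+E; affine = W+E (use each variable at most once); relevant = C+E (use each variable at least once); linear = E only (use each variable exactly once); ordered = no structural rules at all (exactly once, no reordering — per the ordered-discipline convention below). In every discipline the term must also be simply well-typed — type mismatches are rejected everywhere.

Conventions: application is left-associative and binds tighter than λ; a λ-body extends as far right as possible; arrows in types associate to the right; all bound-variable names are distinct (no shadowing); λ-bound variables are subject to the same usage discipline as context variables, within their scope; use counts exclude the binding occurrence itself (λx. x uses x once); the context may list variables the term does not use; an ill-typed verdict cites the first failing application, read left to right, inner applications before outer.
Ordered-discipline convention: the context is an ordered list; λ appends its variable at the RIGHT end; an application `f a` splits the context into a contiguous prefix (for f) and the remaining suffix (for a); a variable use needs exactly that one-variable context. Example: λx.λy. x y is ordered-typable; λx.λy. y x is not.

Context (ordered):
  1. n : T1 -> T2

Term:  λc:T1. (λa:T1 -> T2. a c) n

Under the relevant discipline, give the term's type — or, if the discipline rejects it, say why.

term : T1 -> T2
variable uses: n ×1; c [bound] ×1; a [bound] ×1
use order (left to right): a, c, n
typing: well-typed — term : T1 -> T2
per-discipline verdicts: ordered ✗ | linear ✓ | affine ✓ | relevant ✓ | unrestricted ✓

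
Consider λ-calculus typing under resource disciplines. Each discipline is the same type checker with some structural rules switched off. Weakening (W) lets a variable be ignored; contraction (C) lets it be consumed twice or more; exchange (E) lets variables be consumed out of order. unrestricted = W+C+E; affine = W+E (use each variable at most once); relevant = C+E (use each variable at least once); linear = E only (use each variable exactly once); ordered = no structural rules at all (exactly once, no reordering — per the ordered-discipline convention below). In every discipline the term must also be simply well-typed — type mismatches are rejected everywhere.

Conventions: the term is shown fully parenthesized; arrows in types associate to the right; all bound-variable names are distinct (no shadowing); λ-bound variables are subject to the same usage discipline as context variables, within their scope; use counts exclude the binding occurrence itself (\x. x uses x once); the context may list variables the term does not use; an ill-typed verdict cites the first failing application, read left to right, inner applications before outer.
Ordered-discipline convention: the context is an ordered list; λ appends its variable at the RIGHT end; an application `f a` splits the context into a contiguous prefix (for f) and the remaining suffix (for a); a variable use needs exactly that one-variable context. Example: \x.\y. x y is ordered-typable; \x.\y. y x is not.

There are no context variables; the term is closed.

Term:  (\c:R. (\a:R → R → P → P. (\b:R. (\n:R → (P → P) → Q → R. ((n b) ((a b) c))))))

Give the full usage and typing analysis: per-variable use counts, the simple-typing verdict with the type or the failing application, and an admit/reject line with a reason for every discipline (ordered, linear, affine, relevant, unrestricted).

counts: c (bound) ×1; a (bound) ×1; b (bound) ×2; n (bound) ×1
uses in reading order: n, b, a, b, c
typing: well-typed at R → (R → R → P → P) → R → (R → (P → P) → Q → R) → Q → R
ordered ✗ (uses contraction: b ×2)
linear ✗ (uses contraction: b ×2)
affine ✗ (uses contraction: b ×2)
relevant ✓ (every one of c, a, b, n appears)
unrestricted ✓ (typability at R → (R → R → P → P) → R → (R → (P → P) → Q → R) → Q → R is all that's needed)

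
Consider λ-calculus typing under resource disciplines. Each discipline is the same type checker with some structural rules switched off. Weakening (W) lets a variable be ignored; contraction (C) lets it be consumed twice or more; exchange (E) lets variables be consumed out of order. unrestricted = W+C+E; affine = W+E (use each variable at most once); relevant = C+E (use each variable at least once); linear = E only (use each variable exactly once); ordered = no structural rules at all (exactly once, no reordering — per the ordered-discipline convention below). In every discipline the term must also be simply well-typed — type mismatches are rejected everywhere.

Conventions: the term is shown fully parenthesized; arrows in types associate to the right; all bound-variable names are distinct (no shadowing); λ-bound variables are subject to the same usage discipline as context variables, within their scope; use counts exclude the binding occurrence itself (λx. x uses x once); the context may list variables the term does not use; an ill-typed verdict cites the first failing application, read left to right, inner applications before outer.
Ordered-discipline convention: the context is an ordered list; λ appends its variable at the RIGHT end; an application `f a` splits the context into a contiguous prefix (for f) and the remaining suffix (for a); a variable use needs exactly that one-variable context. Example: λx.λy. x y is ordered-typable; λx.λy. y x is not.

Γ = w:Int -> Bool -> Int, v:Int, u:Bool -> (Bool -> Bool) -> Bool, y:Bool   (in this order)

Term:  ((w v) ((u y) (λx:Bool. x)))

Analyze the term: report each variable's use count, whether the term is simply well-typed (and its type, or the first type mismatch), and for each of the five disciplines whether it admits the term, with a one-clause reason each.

usage: w ×1, v ×1, u ×1, y ×1, x (λ-bound) ×1
uses in reading order: w, v, u, y, x
typing: ✓ — Int
ordered: ✓, one use each (w, v, u, y, x); ordered split holds
linear: ✓, w, v, u, y, x: one use apiece
affine: ✓, at most one use each (w, v, u, y, x)
relevant: ✓, none of w, v, u, y, x goes unused
unrestricted: ✓, well-typed at Int; no restrictions here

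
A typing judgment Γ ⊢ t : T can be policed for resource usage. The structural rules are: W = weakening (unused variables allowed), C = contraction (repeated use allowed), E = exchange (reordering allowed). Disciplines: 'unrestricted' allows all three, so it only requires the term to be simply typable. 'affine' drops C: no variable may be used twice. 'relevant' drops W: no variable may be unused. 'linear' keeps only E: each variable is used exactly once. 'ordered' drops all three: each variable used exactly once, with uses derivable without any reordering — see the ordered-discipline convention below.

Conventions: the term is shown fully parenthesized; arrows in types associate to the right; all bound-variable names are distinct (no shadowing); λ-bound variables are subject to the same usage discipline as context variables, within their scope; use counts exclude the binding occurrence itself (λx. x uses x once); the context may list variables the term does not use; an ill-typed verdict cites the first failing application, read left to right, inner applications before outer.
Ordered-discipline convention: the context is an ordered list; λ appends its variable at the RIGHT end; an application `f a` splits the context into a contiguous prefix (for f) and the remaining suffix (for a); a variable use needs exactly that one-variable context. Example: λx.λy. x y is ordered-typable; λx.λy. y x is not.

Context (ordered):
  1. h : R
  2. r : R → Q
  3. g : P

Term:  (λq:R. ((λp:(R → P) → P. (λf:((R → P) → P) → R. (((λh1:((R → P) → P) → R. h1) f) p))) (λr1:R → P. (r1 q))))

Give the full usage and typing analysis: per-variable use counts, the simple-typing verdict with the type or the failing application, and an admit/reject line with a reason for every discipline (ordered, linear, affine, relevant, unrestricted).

variable uses: h: 0; r: 0; g: 0; q (bound): 1; p (bound): 1; f (bound): 1; h1 (bound): 1; r1 (bound): 1
uses in reading order: h1, f, p, r1, q
typing: ✓ — R → (((R → P) → P) → R) → R
ordered ✗ (h, r, g never used (weakening))
linear ✗ (h, r, g never used (weakening))
affine ✓ (at most one use each (h, r, g, q, p, f, h1, r1))
relevant ✗ (h, r, g never used (weakening))
unrestricted ✓ (simply typable at R → (((R → P) → P) → R) → R; W, C, E all held)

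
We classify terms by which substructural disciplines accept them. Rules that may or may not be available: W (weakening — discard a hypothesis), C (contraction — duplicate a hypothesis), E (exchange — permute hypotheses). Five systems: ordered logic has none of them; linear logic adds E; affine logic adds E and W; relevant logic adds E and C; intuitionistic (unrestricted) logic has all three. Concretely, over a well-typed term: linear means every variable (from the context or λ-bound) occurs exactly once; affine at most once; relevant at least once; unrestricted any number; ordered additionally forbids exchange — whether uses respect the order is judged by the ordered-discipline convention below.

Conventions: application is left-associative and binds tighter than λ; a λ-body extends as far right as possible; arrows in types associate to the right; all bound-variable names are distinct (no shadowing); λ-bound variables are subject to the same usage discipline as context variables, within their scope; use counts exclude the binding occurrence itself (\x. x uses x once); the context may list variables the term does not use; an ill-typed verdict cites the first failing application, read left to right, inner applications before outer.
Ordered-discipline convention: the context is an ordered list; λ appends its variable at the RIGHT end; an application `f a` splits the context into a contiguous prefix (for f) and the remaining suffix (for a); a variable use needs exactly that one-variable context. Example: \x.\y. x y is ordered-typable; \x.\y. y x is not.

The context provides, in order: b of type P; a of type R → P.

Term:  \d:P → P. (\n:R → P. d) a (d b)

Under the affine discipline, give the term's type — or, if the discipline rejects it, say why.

not well-typed under affine — uses contraction: d ×2
usage: b ×1, a ×1, d (bound) ×2, n (bound) ×0
uses in reading order: d, a, d, b
typing: ✓ — (P → P) → P
summary: ordered ✗, linear ✗, affine ✗, relevant ✗, unrestricted ✓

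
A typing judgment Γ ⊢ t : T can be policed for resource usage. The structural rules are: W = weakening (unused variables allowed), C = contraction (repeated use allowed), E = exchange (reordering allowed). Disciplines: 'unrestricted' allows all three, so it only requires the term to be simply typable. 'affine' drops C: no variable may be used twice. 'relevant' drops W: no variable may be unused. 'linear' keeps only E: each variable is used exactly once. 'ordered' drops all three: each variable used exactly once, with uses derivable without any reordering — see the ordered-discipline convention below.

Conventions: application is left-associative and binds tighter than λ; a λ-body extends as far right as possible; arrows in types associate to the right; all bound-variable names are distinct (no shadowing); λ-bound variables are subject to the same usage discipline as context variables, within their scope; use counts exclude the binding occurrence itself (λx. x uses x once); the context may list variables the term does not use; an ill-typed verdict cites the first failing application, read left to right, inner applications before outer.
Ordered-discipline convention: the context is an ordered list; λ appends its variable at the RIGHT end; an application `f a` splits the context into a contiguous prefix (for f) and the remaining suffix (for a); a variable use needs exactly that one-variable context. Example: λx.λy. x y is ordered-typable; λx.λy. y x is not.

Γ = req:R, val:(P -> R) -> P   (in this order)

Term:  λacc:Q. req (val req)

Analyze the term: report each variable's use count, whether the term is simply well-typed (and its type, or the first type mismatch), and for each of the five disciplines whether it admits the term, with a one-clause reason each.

use counts: req: 2, val: 1, acc [bound]: 0
use order (left to right): req, val, req
typing: ill-typed: an argument R mismatches the expected P -> R
ordered ✗ (a type mismatch blocks all five)
linear ✗ (the type mismatch rejects it)
affine ✗ (not simply typable)
relevant ✗ (fails simple typing)
unrestricted ✗ (a type mismatch blocks all five)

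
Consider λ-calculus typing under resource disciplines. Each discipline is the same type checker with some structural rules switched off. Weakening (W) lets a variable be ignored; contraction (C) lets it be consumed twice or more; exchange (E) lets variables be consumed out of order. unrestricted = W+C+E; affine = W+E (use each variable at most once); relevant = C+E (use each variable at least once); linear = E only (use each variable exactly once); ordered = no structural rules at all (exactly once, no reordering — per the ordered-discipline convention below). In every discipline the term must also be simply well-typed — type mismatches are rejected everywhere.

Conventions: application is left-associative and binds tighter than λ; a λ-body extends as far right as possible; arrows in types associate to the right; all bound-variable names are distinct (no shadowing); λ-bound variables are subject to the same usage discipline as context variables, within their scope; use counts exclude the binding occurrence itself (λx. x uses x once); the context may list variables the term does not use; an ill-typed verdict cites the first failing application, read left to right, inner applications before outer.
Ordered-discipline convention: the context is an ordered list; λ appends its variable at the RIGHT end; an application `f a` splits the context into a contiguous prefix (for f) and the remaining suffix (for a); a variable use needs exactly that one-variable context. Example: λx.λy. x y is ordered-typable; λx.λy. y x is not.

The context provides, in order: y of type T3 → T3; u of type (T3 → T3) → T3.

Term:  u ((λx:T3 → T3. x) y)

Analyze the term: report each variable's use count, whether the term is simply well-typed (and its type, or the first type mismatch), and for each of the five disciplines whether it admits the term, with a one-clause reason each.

counts: y ×1, u ×1, x [bound] ×1
uses in reading order: u, x, y
typing: well-typed at T3
ordered: ✗, needs exchange: uses follow u, x, y
linear: ✓, exactly-once usage across y, u, x
affine: ✓, no duplicate uses among y, u, x
relevant: ✓, none of y, u, x goes unused
unrestricted: ✓, simply typable at T3; W, C, E all held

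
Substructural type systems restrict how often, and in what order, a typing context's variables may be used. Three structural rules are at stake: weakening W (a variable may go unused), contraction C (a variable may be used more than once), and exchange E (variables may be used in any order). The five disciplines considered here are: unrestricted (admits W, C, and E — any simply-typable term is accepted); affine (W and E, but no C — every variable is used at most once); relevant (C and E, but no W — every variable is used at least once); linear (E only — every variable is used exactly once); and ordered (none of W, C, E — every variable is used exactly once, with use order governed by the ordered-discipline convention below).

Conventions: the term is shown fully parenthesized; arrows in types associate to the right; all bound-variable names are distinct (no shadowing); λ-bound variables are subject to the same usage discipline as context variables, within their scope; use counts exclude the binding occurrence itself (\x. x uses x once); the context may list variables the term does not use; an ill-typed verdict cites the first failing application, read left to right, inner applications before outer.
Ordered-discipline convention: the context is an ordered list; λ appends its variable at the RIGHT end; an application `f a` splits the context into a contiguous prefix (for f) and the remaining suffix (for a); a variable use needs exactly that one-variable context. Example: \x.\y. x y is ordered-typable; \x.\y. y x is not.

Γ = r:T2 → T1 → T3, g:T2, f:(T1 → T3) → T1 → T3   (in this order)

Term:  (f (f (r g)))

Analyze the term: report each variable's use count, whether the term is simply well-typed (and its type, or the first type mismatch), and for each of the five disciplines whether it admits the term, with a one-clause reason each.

variable uses: r: 1×; g: 1×; f: 2×
use order (left to right): f, f, r, g
typing: well-typed — term : T1 → T3
ordered: ✗ — needs contraction — f ×2
linear: ✗ — needs contraction — f ×2
affine: ✗ — needs contraction — f ×2
relevant: ✓ — at least one use each (r, g, f)
unrestricted: ✓ — typability at T1 → T3 is all that's needed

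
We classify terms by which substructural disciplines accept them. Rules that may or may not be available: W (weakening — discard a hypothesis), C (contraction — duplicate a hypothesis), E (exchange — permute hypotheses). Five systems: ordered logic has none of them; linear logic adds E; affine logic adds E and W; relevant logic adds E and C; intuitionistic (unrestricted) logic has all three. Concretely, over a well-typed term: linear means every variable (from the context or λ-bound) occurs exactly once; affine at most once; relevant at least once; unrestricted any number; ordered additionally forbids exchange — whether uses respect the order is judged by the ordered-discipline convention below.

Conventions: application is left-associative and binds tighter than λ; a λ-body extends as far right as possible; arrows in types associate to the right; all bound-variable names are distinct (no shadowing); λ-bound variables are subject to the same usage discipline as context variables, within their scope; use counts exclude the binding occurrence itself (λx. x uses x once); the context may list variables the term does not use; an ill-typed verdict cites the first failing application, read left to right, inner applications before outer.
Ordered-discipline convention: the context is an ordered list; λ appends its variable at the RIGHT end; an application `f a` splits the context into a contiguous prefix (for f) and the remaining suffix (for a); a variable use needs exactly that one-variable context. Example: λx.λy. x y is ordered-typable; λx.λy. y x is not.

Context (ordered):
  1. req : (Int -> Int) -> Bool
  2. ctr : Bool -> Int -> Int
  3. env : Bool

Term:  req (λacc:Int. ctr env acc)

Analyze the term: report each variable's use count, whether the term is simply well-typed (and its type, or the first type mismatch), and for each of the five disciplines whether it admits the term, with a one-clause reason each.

use counts: req: 1×, ctr: 1×, env: 1×, acc [bound]: 1×
left-to-right use order: req, ctr, env, acc
typing: the term checks, with type Bool
ordered: ✓, one use each (req, ctr, env, acc); ordered split holds
linear: ✓, each of req, ctr, env, acc used exactly once
affine: ✓, at most one use each (req, ctr, env, acc)
relevant: ✓, req, ctr, env, acc: all used, weakening unneeded
unrestricted: ✓, typability at Bool is all that's needed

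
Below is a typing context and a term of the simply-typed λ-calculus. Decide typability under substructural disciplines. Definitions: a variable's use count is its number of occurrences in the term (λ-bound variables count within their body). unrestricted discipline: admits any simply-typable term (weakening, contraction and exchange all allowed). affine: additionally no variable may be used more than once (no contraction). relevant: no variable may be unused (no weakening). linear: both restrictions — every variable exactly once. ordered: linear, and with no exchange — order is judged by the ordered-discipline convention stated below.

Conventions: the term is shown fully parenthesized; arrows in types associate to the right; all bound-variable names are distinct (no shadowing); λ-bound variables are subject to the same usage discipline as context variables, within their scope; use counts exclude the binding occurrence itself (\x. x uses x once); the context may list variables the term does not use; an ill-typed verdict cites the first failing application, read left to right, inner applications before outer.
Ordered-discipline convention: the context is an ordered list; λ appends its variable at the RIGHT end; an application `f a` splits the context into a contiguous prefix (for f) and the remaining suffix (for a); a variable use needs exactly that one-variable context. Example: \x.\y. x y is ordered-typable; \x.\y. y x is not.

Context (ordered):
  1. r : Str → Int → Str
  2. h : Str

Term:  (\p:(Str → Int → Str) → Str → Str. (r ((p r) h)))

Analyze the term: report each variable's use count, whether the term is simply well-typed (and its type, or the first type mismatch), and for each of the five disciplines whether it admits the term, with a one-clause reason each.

use counts: r=2; h=1; p [bound]=1
uses in reading order: r, p, r, h
typing: well-typed at ((Str → Int → Str) → Str → Str) → Int → Str
ordered: ✗ — needs contraction — r ×2
linear: ✗ — needs contraction — r ×2
affine: ✗ — needs contraction — r ×2
relevant: ✓ — r, h, p: all used, weakening unneeded
unrestricted: ✓ — typability at ((Str → Int → Str) → Str → Str) → Int → Str is all that's needed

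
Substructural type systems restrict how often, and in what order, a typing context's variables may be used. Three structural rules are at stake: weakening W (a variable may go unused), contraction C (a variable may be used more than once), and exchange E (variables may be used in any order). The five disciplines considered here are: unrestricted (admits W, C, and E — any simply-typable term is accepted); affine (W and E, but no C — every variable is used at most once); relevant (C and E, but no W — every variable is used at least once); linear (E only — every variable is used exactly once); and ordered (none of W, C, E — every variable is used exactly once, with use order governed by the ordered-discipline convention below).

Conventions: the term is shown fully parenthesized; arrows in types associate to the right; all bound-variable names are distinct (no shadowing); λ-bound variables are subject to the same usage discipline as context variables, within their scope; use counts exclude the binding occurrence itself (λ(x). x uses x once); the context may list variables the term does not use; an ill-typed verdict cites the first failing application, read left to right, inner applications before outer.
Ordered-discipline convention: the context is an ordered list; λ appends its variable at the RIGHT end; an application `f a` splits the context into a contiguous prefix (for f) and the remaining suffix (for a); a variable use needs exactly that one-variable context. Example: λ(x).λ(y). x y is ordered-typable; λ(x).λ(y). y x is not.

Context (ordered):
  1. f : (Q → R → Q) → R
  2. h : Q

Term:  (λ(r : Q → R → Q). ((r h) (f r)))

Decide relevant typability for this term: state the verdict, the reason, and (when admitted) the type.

yes — none of f, h, r goes unused; term : (Q → R → Q) → Q
variable uses: f ×1; h ×1; r (λ-bound) ×2
left-to-right use order: r, h, f, r
typing: well-typed — term : (Q → R → Q) → Q
per-discipline verdicts: ordered ✗ | linear ✗ | affine ✗ | relevant ✓ | unrestricted ✓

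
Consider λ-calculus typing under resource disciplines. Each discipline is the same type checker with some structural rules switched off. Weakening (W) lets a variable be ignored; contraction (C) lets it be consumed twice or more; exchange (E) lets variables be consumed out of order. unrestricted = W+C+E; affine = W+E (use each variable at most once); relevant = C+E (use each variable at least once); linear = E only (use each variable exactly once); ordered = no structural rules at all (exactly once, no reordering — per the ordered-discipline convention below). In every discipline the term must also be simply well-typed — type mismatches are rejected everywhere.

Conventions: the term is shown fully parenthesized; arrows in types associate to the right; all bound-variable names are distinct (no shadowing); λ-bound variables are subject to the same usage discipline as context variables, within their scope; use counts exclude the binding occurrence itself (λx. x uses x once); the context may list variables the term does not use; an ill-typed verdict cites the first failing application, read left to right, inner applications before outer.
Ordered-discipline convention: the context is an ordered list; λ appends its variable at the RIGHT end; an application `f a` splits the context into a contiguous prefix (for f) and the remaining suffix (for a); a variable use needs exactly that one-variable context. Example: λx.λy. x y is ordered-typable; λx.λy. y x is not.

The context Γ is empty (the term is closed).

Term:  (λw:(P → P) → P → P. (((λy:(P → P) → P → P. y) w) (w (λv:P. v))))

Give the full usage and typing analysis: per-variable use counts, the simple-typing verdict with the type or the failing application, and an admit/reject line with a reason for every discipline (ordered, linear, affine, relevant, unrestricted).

use counts: w (bound)=2; y (bound)=1; v (bound)=1
left-to-right use order: y, w, w, v
typing: the term checks, with type ((P → P) → P → P) → P → P
ordered: ✗ — repeated use of w ×2
linear: ✗ — repeated use of w ×2
affine: ✗ — repeated use of w ×2
relevant: ✓ — none of w, y, v goes unused
unrestricted: ✓ — well-typed at ((P → P) → P → P) → P → P; no restrictions here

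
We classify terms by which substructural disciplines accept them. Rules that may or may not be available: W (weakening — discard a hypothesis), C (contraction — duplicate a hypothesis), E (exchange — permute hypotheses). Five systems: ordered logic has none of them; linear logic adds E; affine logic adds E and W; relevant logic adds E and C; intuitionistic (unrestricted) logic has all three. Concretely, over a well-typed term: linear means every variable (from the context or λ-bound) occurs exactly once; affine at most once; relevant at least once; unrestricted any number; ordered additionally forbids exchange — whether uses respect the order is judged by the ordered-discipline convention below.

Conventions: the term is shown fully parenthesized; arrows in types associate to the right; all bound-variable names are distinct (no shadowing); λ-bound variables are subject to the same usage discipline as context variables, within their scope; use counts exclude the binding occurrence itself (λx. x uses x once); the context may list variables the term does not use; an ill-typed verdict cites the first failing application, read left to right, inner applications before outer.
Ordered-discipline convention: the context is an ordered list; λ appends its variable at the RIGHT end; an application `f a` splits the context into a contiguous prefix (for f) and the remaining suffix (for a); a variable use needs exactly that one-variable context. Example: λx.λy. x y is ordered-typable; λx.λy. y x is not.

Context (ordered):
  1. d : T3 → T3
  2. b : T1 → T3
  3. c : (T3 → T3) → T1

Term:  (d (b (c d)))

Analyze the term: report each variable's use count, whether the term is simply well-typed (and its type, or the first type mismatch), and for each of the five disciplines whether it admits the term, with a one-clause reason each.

use counts: d: 2×, b: 1×, c: 1×
uses in reading order: d, b, c, d
typing: ✓ — T3
ordered ✗ (needs contraction — d ×2)
linear ✗ (needs contraction — d ×2)
affine ✗ (needs contraction — d ×2)
relevant ✓ (at least one use each (d, b, c))
unrestricted ✓ (well-typed at T3; no restrictions here)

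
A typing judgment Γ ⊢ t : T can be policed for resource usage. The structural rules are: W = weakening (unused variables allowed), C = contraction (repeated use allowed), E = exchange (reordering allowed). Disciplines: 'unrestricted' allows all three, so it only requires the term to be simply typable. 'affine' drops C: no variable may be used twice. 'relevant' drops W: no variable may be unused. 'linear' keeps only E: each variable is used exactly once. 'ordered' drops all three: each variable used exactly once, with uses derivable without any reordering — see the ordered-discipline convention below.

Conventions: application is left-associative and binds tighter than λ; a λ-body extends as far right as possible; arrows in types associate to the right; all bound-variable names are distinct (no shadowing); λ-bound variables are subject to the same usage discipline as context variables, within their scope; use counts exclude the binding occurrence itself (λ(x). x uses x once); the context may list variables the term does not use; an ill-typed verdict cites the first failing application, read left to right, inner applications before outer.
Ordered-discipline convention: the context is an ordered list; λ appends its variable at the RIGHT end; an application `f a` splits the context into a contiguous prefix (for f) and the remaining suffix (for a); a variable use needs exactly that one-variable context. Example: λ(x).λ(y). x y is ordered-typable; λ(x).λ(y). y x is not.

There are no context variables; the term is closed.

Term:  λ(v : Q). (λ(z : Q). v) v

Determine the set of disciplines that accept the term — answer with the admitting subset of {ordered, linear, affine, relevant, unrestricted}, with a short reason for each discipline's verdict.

accepted by: unrestricted
use counts: v (λ-bound): 2, z (λ-bound): 0
order of uses: v, v
typing: ✓ — Q -> Q
ordered: ✗, v ×2 used more than once (contraction); unused: z — weakening required
linear: ✗, v ×2 used more than once (contraction); unused: z — weakening required
affine: ✗, v ×2 used more than once (contraction)
relevant: ✗, unused: z — weakening required
unrestricted: ✓, type-checks (Q -> Q) and nothing is barred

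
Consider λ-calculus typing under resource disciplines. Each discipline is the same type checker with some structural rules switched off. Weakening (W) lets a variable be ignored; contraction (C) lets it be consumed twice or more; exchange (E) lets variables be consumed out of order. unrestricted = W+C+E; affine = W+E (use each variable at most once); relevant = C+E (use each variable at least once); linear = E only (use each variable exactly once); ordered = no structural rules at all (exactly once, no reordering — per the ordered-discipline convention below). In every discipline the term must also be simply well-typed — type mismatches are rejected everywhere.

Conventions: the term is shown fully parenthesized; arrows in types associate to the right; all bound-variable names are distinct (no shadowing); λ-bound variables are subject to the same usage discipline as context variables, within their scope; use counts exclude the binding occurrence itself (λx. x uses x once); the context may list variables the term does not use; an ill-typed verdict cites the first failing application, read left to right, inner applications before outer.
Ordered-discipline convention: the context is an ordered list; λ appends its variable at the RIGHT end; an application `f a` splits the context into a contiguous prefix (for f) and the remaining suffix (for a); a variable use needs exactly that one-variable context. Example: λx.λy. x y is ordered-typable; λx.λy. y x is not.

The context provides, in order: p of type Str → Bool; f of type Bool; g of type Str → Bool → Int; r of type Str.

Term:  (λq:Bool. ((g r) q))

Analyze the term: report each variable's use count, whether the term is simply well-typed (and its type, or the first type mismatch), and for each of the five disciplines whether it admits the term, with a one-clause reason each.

counts: p: 0×, f: 0×, g: 1×, r: 1×, q [bound]: 1×
use order (left to right): g, r, q
typing: well-typed at Bool → Int
ordered: ✗, needs weakening: p, f unused
linear: ✗, needs weakening: p, f unused
affine: ✓, p, f, g, r, q: no repeats, contraction unneeded
relevant: ✗, needs weakening: p, f unused
unrestricted: ✓, well-typed at Bool → Int; no restrictions here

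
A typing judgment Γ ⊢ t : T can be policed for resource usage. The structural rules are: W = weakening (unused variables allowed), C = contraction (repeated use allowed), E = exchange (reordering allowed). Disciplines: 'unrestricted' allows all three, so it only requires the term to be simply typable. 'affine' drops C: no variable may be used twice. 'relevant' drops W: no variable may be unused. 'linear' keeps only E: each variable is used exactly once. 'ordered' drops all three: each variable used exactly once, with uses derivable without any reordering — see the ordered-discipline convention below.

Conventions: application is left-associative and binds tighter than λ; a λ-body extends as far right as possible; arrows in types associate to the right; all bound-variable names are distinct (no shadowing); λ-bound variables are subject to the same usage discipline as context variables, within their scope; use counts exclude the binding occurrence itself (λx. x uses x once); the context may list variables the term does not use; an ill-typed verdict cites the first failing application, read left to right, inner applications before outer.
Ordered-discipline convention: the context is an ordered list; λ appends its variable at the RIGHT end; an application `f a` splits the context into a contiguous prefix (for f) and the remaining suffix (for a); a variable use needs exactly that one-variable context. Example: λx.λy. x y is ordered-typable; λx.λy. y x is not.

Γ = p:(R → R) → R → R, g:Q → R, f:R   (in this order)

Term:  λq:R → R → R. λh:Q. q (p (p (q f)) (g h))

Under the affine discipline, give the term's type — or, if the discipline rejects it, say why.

not well-typed under affine — p ×2, q ×2 used more than once (contraction)
usage: p: 2, g: 1, f: 1, q [bound]: 2, h [bound]: 1
left-to-right use order: q, p, p, q, f, g, h
typing: well-typed at (R → R → R) → Q → R → R
summary: ordered ✗, linear ✗, affine ✗, relevant ✓, unrestricted ✓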